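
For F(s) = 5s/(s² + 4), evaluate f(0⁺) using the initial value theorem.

f(0⁺) = lim_{s→∞} s·5s/(s² + 4) = lim_{s→∞} 5s²/(s² + 4) = 5

Final answer: 5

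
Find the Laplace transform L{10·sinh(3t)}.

L{sinh(ωt)} = ω/(s² - ω²), so L{sinh(3t)} = 3/(s² - 9). Then L{10·sinh(3t)} = 10·3/(s² - 9) = 30/(s² - 9)

Final answer: 30/(s² - 9)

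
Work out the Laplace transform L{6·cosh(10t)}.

L{cosh(ωt)} = s/(s² - ω²), so L{cosh(10t)} = s/(s² - 100). Then L{6·cosh(10t)} = 6·s/(s² - 100) = 6s/(s² - 100)

Final answer: 6s/(s² - 100)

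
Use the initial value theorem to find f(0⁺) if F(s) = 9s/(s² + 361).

f(0⁺) = lim_{s→∞} s·9s/(s² + 361) = lim_{s→∞} 9s²/(s² + 361) = 9

Final answer: 9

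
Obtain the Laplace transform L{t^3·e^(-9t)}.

L{t^n·e^(at)} = n!/(s-a)^(n+1), so L{t^3·e^(-9t)} = 6/(s+9)^4

Final answer: 6/(s+9)^4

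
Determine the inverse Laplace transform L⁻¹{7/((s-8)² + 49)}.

Using frequency shift, L⁻¹{7/((s-8)² + 49)} = e^(8t)·sin(7t)

Final answer: e^(8t)·sin(7t)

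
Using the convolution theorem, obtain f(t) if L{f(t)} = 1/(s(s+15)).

1/(s(s+15)) = (1/s)·(1/(s+15)) = L{1}·L{e^(-15t)}. By convolution, f(t) = 1*e^(-15t) = ∫₀ᵗ 1·e^(-15τ) dτ = (1 - e^(-15t))/15

Final answer: (1 - e^(-15t))/15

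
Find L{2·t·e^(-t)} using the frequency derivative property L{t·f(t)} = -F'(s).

L{e^(-t)} = 1/(s+1). By frequency derivative: L{t·e^(-t)} = -d/ds[1/(s+1)] = -(-1)/(s+1)² = 1/(s+1)². Then L{2·t·e^(-t)} = 2·1/(s+1)² = 2/(s+1)²

Final answer: 2/(s+1)²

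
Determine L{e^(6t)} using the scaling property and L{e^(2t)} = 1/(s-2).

Using L{f(at)} = (1/a)F(s/a) with a=3 and f(t) = e^(2t): L{e^(6t)} = (1/3) · 1/((s/3)-2) = (1/3) · 3/(s-6) = 1/(s-6)

Final answer: 1/(s-6)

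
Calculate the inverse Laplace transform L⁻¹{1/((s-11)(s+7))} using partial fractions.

Decompose: A/(s-11) + B/(s+7). A = 1/18, B = -1/18. f(t) = (e^(11t) - e^(-7t))/18

Final answer: (e^(11t) - e^(-7t))/18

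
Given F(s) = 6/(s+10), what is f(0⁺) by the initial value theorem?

f(0⁺) = lim_{s→∞} s·6/(s+10) = lim_{s→∞} 6s/(s+10) = 6

Final answer: 6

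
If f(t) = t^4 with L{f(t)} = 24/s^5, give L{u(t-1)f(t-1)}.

Time shift theorem: L{u(t-a)f(t-a)} = e^(-as)F(s). Here a=1, F(s) = 24/s^5, so L{u(t-1)f(t-1)} = e^(-s)·24/s^5

Final answer: e^(-s)·24/s^5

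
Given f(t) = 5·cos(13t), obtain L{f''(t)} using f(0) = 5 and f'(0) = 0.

F(s) = 5s/(s² + 169). L{f''(t)} = s²F(s) - sf(0) - f'(0) = 5s³/(s² + 169) - 5s = (5s³ - 5s(s² + 169))/(s² + 169) = -845s/(s² + 169)

Final answer: -845s/(s² + 169)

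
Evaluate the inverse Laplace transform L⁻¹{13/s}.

L⁻¹{c/s} = c, so L⁻¹{13/s} = 13

Final answer: 13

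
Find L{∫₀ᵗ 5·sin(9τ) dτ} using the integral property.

L{∫₀ᵗ f(τ)dτ} = F(s)/s with F(s) = 45/(s² + 81), so the result is (45/(s² + 81))/s = 45/(s(s² + 81))

Final answer: 45/(s(s² + 81))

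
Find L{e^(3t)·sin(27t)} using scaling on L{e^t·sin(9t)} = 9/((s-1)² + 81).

Scaling with a=3: L{e^(3t)·sin(27t)} = (1/3) · 9/((s/3-1)² + 81). Simplifying: 27/((s-3)² + 729)

Final answer: 27/((s-3)² + 729)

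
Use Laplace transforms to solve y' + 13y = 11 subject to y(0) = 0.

sY + 13Y = 11/s. Y = 11/(s(s+13)). Partial fractions: Y = 11/13/s - 11/13/(s+13)

Final answer: y(t) = 11/13(1 - e^(-13t))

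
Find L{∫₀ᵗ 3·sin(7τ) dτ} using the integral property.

L{∫₀ᵗ f(τ)dτ} = F(s)/s with F(s) = 21/(s² + 49), so the result is (21/(s² + 49))/s = 21/(s(s² + 49))

Final answer: 21/(s(s² + 49))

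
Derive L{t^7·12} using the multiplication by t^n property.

L{12} = 12/s. d^1/ds^1[1/s] = -1/s². d^2/ds^2[1/s] = 2/s^3. d^3/ds^3[1/s] = -6/s^4. d^4/ds^4[1/s] = 24/s^5. d^5/ds^5[1/s] = -120/s^6. d^6/ds^6[1/s] = 720/s^7. d^7/ds^7[1/s] = -5040/s^8. So L{t^7} = (-1)^{7}·-5040/s^8 = 5040/s^8. Then L{t^7·12} = 12·5040/s^8 = 60480/s^8

Final answer: 60480/s^8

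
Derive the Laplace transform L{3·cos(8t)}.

L{cos(ωt)} = s/(s² + ω²), so L{cos(8t)} = s/(s² + 64). Then L{3·cos(8t)} = 3·s/(s² + 64) = 3s/(s² + 64)

Final answer: 3s/(s² + 64)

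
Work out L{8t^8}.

L{t^n} = n!/s^(n+1). So L{8t^8} = 8·8!/s^9 = 322560/s^9

Final answer: 322560/s^9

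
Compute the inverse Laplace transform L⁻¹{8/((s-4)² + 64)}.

Using frequency shift, L⁻¹{8/((s-4)² + 64)} = e^(4t)·sin(8t)

Final answer: e^(4t)·sin(8t)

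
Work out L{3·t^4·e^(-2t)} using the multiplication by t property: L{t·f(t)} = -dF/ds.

Using L{t^n·e^(at)} = n!/(s-a)^(n+1), L{t^4·e^(-2t)} = 24/(s+2)^5, so L{3·t^4·e^(-2t)} = 3·24/(s+2)^5 = 72/(s+2)^5

Final answer: 72/(s+2)^5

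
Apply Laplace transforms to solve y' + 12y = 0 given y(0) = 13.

L{y'} + 12L{y} = 0. sY - 13 + 12Y = 0. Y(s+12) = 13. Y = 13/(s+12)

Final answer: y(t) = 13e^(-12t)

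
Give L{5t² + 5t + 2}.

L{5t² + 5t + 2} = 5·2/s³ + 5/s² + 2/s = 10/s³ + 5/s² + 2/s

Final answer: 10/s³ + 5/s² + 2/s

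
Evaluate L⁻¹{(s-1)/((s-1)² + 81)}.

Using frequency shift: L⁻¹{(s-a)/((s-a)² + b²)} = e^(at)cos(bt). Here a=1, b=9

Final answer: e^t·cos(9t)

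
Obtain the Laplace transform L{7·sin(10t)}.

L{sin(ωt)} = ω/(s² + ω²), so L{sin(10t)} = 10/(s² + 100). Then L{7·sin(10t)} = 7·10/(s² + 100) = 70/(s² + 100)

Final answer: 70/(s² + 100)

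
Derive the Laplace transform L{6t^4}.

L{6t^4} = 6 · L{t^4} = 6 · 24/s^5 = 144/s^5

Final answer: 144/s^5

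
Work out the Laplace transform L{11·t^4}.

L{t^n} = n!/s^(n+1), so L{t^4} = 24/s^5. Then L{11·t^4} = 11·24/s^5 = 264/s^5

Final answer: 264/s^5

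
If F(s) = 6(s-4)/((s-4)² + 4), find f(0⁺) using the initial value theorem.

f(0⁺) = lim_{s→∞} sF(s) = lim_{s→∞} 6s(s-4)/((s-4)² + 4) = 6

Final answer: 6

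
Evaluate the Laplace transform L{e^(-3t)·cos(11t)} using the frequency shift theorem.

Frequency shift: L{e^(at)f(t)} = F(s-a). L{e^(-3t)·cos(11t)} = (s+3)/((s+3)² + 121)

Final answer: (s+3)/((s+3)² + 121)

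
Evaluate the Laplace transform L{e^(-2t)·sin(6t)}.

L{e^(at)·sin(ωt)} = ω/((s-a)² + ω²), so L{e^(-2t)·sin(6t)} = 6/((s+2)² + 36)

Final answer: 6/((s+2)² + 36)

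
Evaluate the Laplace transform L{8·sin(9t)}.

L{sin(ωt)} = ω/(s² + ω²), so L{sin(9t)} = 9/(s² + 81). Then L{8·sin(9t)} = 8·9/(s² + 81) = 72/(s² + 81)

Final answer: 72/(s² + 81)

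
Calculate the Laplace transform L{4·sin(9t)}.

L{sin(ωt)} = ω/(s² + ω²), so L{sin(9t)} = 9/(s² + 81). Then L{4·sin(9t)} = 4·9/(s² + 81) = 36/(s² + 81)

Final answer: 36/(s² + 81)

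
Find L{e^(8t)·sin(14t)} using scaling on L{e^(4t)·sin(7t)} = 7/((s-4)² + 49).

Scaling with a=2: L{e^(8t)·sin(14t)} = (1/2) · 7/((s/2-4)² + 49). Simplifying: 14/((s-8)² + 196)

Final answer: 14/((s-8)² + 196)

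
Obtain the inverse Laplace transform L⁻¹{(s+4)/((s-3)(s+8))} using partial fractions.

Using partial fractions, f(t) = (7e^(3t) + 4e^(-8t))/11

Final answer: (7e^(3t) + 4e^(-8t))/11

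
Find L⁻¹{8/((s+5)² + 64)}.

Form: b/((s-a)² + b²) → e^(at)sin(bt). With a=-5, b=8

Final answer: e^(-5t)·sin(8t)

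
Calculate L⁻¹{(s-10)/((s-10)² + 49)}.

Using frequency shift: L⁻¹{(s-a)/((s-a)² + b²)} = e^(at)cos(bt). Here a=10, b=7

Final answer: e^(10t)·cos(7t)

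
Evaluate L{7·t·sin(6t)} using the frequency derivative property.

L{sin(6t)} = 6/(s² + 36). By L{t·f(t)} = -F'(s): -d/ds[6/(s² + 36)] = -(6)·(-2s)/(s² + 36)² = 12s/(s² + 36)². Then L{7·t·sin(6t)} = 7·12s/(s² + 36)² = 84s/(s² + 36)²

Final answer: 84s/(s² + 36)²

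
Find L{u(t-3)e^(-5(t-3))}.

u(t-a)f(t-a) with f(t)=e^(-5t). L{e^(-5t)} = 1/(s+5). By time shift: e^(-3s)/(s+5)

Final answer: e^(-3s)/(s+5)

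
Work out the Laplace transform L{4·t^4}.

L{t^n} = n!/s^(n+1), so L{t^4} = 24/s^5. Then L{4·t^4} = 4·24/s^5 = 96/s^5

Final answer: 96/s^5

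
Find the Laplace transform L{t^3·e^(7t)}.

L{t^n·e^(at)} = n!/(s-a)^(n+1), so L{t^3·e^(7t)} = 6/(s-7)^4

Final answer: 6/(s-7)^4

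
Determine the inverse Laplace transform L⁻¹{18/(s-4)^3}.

L⁻¹{n!/(s-a)^(n+1)} = t^n·e^(at) with n=2, a=4. So L⁻¹{2/(s-4)^3} = t^2·e^(4t), and L⁻¹{18/(s-4)^3} = (18/2)·t^2·e^(4t) = 9·t^2·e^(4t)

Final answer: 9·t^2·e^(4t)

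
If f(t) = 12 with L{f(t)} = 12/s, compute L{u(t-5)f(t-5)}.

Time shift theorem: L{u(t-a)f(t-a)} = e^(-as)F(s). Here a=5, F(s) = 12/s, so L{u(t-5)f(t-5)} = e^(-5s)·12/s

Final answer: e^(-5s)·12/s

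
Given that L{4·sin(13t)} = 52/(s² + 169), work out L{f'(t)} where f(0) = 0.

L{f'(t)} = s·F(s) - f(0) = s·52/(s² + 169) - 0 = 52s/(s² + 169)

Final answer: 52s/(s² + 169)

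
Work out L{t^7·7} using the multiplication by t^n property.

L{7} = 7/s. d^1/ds^1[1/s] = -1/s². d^2/ds^2[1/s] = 2/s^3. d^3/ds^3[1/s] = -6/s^4. d^4/ds^4[1/s] = 24/s^5. d^5/ds^5[1/s] = -120/s^6. d^6/ds^6[1/s] = 720/s^7. d^7/ds^7[1/s] = -5040/s^8. So L{t^7} = (-1)^{7}·-5040/s^8 = 5040/s^8. Then L{t^7·7} = 7·5040/s^8 = 35280/s^8

Final answer: 35280/s^8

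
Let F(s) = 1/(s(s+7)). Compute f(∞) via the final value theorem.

f(∞) = lim_{s→0} s·1/(s(s+7)) = lim_{s→0} 1/(s+7) = 1/7 = 1/7

Final answer: 1/7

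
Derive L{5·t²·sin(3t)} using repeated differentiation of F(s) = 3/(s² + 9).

F(s) = 3/(s² + 9). F'(s) = -6s/(s² + 9)². F''(s) = -6(9 - 3s²)/(s² + 9)³ = (18s² - 54)/(s² + 9)³. So L{t²·sin(3t)} = (-1)² F''(s) = (18s² - 54)/(s² + 9)³. Then L{5·t²·sin(3t)} = 5·(18s² - 54)/(s² + 9)³ = (90s² - 270)/(s² + 9)³

Final answer: (90s² - 270)/(s² + 9)³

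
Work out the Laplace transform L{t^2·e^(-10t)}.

L{t^n·e^(at)} = n!/(s-a)^(n+1), so L{t^2·e^(-10t)} = 2/(s+10)^3

Final answer: 2/(s+10)^3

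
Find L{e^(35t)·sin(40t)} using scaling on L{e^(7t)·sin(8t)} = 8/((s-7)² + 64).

Scaling with a=5: L{e^(35t)·sin(40t)} = (1/5) · 8/((s/5-7)² + 64). Simplifying: 40/((s-35)² + 1600)

Final answer: 40/((s-35)² + 1600)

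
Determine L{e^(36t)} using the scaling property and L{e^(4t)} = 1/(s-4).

Using L{f(at)} = (1/a)F(s/a) with a=9 and f(t) = e^(4t): L{e^(36t)} = (1/9) · 1/((s/9)-4) = (1/9) · 9/(s-36) = 1/(s-36)

Final answer: 1/(s-36)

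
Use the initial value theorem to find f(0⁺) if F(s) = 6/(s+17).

f(0⁺) = lim_{s→∞} s·6/(s+17) = lim_{s→∞} 6s/(s+17) = 6

Final answer: 6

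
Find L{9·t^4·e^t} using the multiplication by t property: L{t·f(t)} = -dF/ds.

Using L{t^n·e^(at)} = n!/(s-a)^(n+1), L{t^4·e^t} = 24/(s-1)^5, so L{9·t^4·e^t} = 9·24/(s-1)^5 = 216/(s-1)^5

Final answer: 216/(s-1)^5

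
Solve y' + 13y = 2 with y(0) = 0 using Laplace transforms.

sY + 13Y = 2/s. Y = 2/(s(s+13)). Partial fractions: Y = 2/13/s - 2/13/(s+13)

Final answer: y(t) = 2/13(1 - e^(-13t))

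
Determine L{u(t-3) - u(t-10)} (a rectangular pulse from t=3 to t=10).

L{u(t-a)} = e^(-as)/s. L{u(t-3) - u(t-10)} = (e^(-3s) - e^(-10s))/s

Final answer: (e^(-3s) - e^(-10s))/s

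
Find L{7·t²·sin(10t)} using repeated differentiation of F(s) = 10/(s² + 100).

F(s) = 10/(s² + 100). F'(s) = -20s/(s² + 100)². F''(s) = -20(100 - 3s²)/(s² + 100)³ = (60s² - 2000)/(s² + 100)³. So L{t²·sin(10t)} = (-1)² F''(s) = (60s² - 2000)/(s² + 100)³. Then L{7·t²·sin(10t)} = 7·(60s² - 2000)/(s² + 100)³ = (420s² - 14000)/(s² + 100)³

Final answer: (420s² - 14000)/(s² + 100)³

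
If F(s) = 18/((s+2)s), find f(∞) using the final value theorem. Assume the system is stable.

f(∞) = lim_{s→0} sF(s) = lim_{s→0} 18/(s+2) = 9

Final answer: 9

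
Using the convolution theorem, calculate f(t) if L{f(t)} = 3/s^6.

3/s^6 = (3/s)·(1/s^5) = L{3}·L{t^4/24}. By convolution, f(t) = 3*t^4/24 = ∫₀ᵗ 3·τ^4/24 dτ = 3·t^5/120

Final answer: 3·t^5/120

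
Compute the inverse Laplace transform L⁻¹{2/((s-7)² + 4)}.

Using frequency shift, L⁻¹{2/((s-7)² + 4)} = e^(7t)·sin(2t)

Final answer: e^(7t)·sin(2t)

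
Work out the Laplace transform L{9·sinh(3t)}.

L{sinh(ωt)} = ω/(s² - ω²), so L{sinh(3t)} = 3/(s² - 9). Then L{9·sinh(3t)} = 9·3/(s² - 9) = 27/(s² - 9)

Final answer: 27/(s² - 9)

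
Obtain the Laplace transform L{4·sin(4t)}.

L{sin(ωt)} = ω/(s² + ω²), so L{sin(4t)} = 4/(s² + 16). Then L{4·sin(4t)} = 4·4/(s² + 16) = 16/(s² + 16)

Final answer: 16/(s² + 16)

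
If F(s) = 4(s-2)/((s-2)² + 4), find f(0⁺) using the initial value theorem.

f(0⁺) = lim_{s→∞} sF(s) = lim_{s→∞} 4s(s-2)/((s-2)² + 4) = 4

Final answer: 4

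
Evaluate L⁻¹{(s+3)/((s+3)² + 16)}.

Using frequency shift: L⁻¹{(s-a)/((s-a)² + b²)} = e^(at)cos(bt). Here a=-3, b=4

Final answer: e^(-3t)·cos(4t)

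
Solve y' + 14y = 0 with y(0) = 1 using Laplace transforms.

L{y'} + 14L{y} = 0. sY - 1 + 14Y = 0. Y(s+14) = 1. Y = 1/(s+14)

Final answer: y(t) = e^(-14t)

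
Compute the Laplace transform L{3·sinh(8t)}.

L{sinh(ωt)} = ω/(s² - ω²), so L{sinh(8t)} = 8/(s² - 64). Then L{3·sinh(8t)} = 3·8/(s² - 64) = 24/(s² - 64)

Final answer: 24/(s² - 64)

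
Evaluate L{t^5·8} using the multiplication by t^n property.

L{8} = 8/s. d^1/ds^1[1/s] = -1/s². d^2/ds^2[1/s] = 2/s^3. d^3/ds^3[1/s] = -6/s^4. d^4/ds^4[1/s] = 24/s^5. d^5/ds^5[1/s] = -120/s^6. So L{t^5} = (-1)^{5}·-120/s^6 = 120/s^6. Then L{t^5·8} = 8·120/s^6 = 960/s^6

Final answer: 960/s^6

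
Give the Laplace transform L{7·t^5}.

L{t^n} = n!/s^(n+1), so L{t^5} = 120/s^6. Then L{7·t^5} = 7·120/s^6 = 840/s^6

Final answer: 840/s^6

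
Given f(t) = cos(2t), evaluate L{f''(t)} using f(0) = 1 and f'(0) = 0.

F(s) = s/(s² + 4). L{f''(t)} = s²F(s) - sf(0) - f'(0) = s³/(s² + 4) - s = (s³ - s(s² + 4))/(s² + 4) = -4s/(s² + 4)

Final answer: -4s/(s² + 4)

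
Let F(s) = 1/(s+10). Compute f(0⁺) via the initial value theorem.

f(0⁺) = lim_{s→∞} s·1/(s+10) = lim_{s→∞} s/(s+10) = 1

Final answer: 1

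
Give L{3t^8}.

L{t^n} = n!/s^(n+1). So L{3t^8} = 3·8!/s^9 = 120960/s^9

Final answer: 120960/s^9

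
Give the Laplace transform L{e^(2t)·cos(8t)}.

L{e^(at)·cos(ωt)} = (s-a)/((s-a)² + ω²), so L{e^(2t)·cos(8t)} = (s-2)/((s-2)² + 64)

Final answer: (s-2)/((s-2)² + 64)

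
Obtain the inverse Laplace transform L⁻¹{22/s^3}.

L⁻¹{n!/s^(n+1)} = t^n with n=2. So L⁻¹{2/s^3} = t^2, and L⁻¹{22/s^3} = (22/2)·t^2 = 11·t^2

Final answer: 11·t^2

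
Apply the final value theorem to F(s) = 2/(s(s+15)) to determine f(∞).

f(∞) = lim_{s→0} s·2/(s(s+15)) = lim_{s→0} 2/(s+15) = 2/15 = 2/15

Final answer: 2/15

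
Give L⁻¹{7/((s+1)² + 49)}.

Form: b/((s-a)² + b²) → e^(at)sin(bt). With a=-1, b=7

Final answer: e^(-t)·sin(7t)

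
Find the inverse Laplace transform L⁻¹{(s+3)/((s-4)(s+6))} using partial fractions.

Using partial fractions, f(t) = (7e^(4t) + 3e^(-6t))/10

Final answer: (7e^(4t) + 3e^(-6t))/10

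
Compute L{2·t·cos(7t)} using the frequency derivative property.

L{cos(7t)} = s/(s² + 49). Derivative: d/ds[s/(s² + 49)] = [(s² + 49) - s·2s]/(s² + 49)² = (49 - s²)/(s² + 49)². So L{t·cos(7t)} = -F'(s) = (s² - 49)/(s² + 49)². Then L{2·t·cos(7t)} = 2·(s² - 49)/(s² + 49)²

Final answer: 2·(s² - 49)/(s² + 49)²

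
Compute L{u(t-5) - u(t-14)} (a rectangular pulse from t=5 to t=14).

L{u(t-a)} = e^(-as)/s. L{u(t-5) - u(t-14)} = (e^(-5s) - e^(-14s))/s

Final answer: (e^(-5s) - e^(-14s))/s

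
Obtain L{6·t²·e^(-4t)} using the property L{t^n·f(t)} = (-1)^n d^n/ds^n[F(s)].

L{e^(-4t)} = 1/(s+4). d/ds[1/(s+4)] = -1/(s+4)². d²/ds²[1/(s+4)] = 2/(s+4)³. So L{t²·e^(-4t)} = (-1)² · 2/(s+4)³ = 2/(s+4)³. Then L{6·t²·e^(-4t)} = 6·2/(s+4)³ = 12/(s+4)³

Final answer: 12/(s+4)³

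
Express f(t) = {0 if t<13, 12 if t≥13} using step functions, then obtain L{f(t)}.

f(t) = 12·u(t-13). L{u(t-13)} = e^(-13s)/s, so L{f(t)} = 12·e^(-13s)/s

Final answer: 12·e^(-13s)/s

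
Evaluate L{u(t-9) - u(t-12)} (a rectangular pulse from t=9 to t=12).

L{u(t-a)} = e^(-as)/s. L{u(t-9) - u(t-12)} = (e^(-9s) - e^(-12s))/s

Final answer: (e^(-9s) - e^(-12s))/s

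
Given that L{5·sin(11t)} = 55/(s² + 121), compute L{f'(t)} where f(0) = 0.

L{f'(t)} = s·F(s) - f(0) = s·55/(s² + 121) - 0 = 55s/(s² + 121)

Final answer: 55s/(s² + 121)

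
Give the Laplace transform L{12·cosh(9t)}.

L{cosh(ωt)} = s/(s² - ω²), so L{cosh(9t)} = s/(s² - 81). Then L{12·cosh(9t)} = 12·s/(s² - 81) = 12s/(s² - 81)

Final answer: 12s/(s² - 81)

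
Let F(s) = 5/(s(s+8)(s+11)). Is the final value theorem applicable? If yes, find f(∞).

Poles of sF(s) = 5/((s+8)(s+11)) are at s = -8 and s = -11, both in the left half-plane. Theorem applies. f(∞) = lim_{s→0} sF(s) = 5/(8·11) = 5/88

Final answer: 5/88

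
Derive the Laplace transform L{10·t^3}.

L{t^n} = n!/s^(n+1), so L{t^3} = 6/s^4. Then L{10·t^3} = 10·6/s^4 = 60/s^4

Final answer: 60/s^4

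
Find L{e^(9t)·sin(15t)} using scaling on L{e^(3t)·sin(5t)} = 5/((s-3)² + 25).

Scaling with a=3: L{e^(9t)·sin(15t)} = (1/3) · 5/((s/3-3)² + 25). Simplifying: 15/((s-9)² + 225)

Final answer: 15/((s-9)² + 225)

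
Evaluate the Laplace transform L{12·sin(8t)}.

L{sin(ωt)} = ω/(s² + ω²), so L{sin(8t)} = 8/(s² + 64). Then L{12·sin(8t)} = 12·8/(s² + 64) = 96/(s² + 64)

Final answer: 96/(s² + 64)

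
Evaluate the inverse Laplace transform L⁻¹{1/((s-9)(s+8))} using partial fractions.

Decompose: A/(s-9) + B/(s+8). A = 1/17, B = -1/17. f(t) = (e^(9t) - e^(-8t))/17

Final answer: (e^(9t) - e^(-8t))/17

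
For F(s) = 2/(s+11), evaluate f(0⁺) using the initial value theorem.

f(0⁺) = lim_{s→∞} s·2/(s+11) = lim_{s→∞} 2s/(s+11) = 2

Final answer: 2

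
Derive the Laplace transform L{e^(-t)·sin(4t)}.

L{e^(at)·sin(ωt)} = ω/((s-a)² + ω²), so L{e^(-t)·sin(4t)} = 4/((s+1)² + 16)

Final answer: 4/((s+1)² + 16)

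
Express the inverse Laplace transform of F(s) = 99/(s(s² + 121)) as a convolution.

99/(s(s² + 121)) = (1/s)·(99/(s² + 121)) = L{1}·L{9·sin(11t)}. So f(t) = 1*(9·sin(11t)) = ∫₀ᵗ 9·sin(11τ) dτ

Final answer: ∫₀ᵗ 9·sin(11τ) dτ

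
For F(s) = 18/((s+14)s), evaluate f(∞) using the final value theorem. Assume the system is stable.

f(∞) = lim_{s→0} sF(s) = lim_{s→0} 18/(s+14) = 9/7

Final answer: 9/7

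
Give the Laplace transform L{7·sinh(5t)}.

L{sinh(ωt)} = ω/(s² - ω²), so L{sinh(5t)} = 5/(s² - 25). Then L{7·sinh(5t)} = 7·5/(s² - 25) = 35/(s² - 25)

Final answer: 35/(s² - 25)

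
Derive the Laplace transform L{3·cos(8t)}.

L{cos(ωt)} = s/(s² + ω²), so L{cos(8t)} = s/(s² + 64). Then L{3·cos(8t)} = 3·s/(s² + 64) = 3s/(s² + 64)

Final answer: 3s/(s² + 64)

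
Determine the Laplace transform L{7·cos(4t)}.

L{cos(ωt)} = s/(s² + ω²), so L{cos(4t)} = s/(s² + 16). Then L{7·cos(4t)} = 7·s/(s² + 16) = 7s/(s² + 16)

Final answer: 7s/(s² + 16)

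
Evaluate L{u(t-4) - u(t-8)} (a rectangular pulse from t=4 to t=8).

L{u(t-a)} = e^(-as)/s. L{u(t-4) - u(t-8)} = (e^(-4s) - e^(-8s))/s

Final answer: (e^(-4s) - e^(-8s))/s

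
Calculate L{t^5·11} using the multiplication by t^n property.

L{11} = 11/s. d^1/ds^1[1/s] = -1/s². d^2/ds^2[1/s] = 2/s^3. d^3/ds^3[1/s] = -6/s^4. d^4/ds^4[1/s] = 24/s^5. d^5/ds^5[1/s] = -120/s^6. So L{t^5} = (-1)^{5}·-120/s^6 = 120/s^6. Then L{t^5·11} = 11·120/s^6 = 1320/s^6

Final answer: 1320/s^6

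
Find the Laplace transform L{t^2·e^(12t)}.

L{t^n·e^(at)} = n!/(s-a)^(n+1), so L{t^2·e^(12t)} = 2/(s-12)^3

Final answer: 2/(s-12)^3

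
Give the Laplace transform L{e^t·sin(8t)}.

L{e^(at)·sin(ωt)} = ω/((s-a)² + ω²), so L{e^t·sin(8t)} = 8/((s-1)² + 64)

Final answer: 8/((s-1)² + 64)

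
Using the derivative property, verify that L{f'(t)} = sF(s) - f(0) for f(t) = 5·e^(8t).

f'(t) = 40e^(8t). Direct: L{f'(t)} = 40/(s-8). Property: s·5/(s-8) - 5 = (5s - 5(s-8))/(s-8) = 40/(s-8). ✓

Final answer: 40/(s-8)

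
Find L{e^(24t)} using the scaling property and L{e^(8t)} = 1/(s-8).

Using L{f(at)} = (1/a)F(s/a) with a=3 and f(t) = e^(8t): L{e^(24t)} = (1/3) · 1/((s/3)-8) = (1/3) · 3/(s-24) = 1/(s-24)

Final answer: 1/(s-24)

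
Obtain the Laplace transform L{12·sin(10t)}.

L{sin(ωt)} = ω/(s² + ω²), so L{sin(10t)} = 10/(s² + 100). Then L{12·sin(10t)} = 12·10/(s² + 100) = 120/(s² + 100)

Final answer: 120/(s² + 100)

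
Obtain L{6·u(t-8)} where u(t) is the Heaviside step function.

L{u(t-a)} = e^(-as)/s. Here a=8, so L{u(t-8)} = e^(-8s)/s, and L{6·u(t-8)} = 6·e^(-8s)/s

Final answer: 6·e^(-8s)/s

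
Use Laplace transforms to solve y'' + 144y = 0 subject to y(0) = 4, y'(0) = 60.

L{y''} + 144L{y} = 0. s²Y - 4s - 60 + 144Y = 0. Y(s² + 144) = 4s + 60. Y = (4s + 60)/(s² + 144). Inverting: y(t) = 4cos(12t) + 5sin(12t)

Final answer: y(t) = 4cos(12t) + 5sin(12t)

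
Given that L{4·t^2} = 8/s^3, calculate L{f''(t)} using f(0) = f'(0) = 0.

L{f''(t)} = s²F(s) - sf(0) - f'(0) = s²·8/s^3 - 0 - 0 = 8/s

Final answer: 8/s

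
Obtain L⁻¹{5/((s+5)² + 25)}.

Form: b/((s-a)² + b²) → e^(at)sin(bt). With a=-5, b=5

Final answer: e^(-5t)·sin(5t)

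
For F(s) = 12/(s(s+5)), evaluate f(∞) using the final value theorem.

f(∞) = lim_{s→0} s·12/(s(s+5)) = lim_{s→0} 12/(s+5) = 12/5 = 12/5

Final answer: 12/5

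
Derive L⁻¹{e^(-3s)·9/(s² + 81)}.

L⁻¹{9/(s² + 81)} = sin(9t). By the time shift theorem, L⁻¹{e^(-as)F(s)} = u(t-a)f(t-a) with a=3, so L⁻¹{e^(-3s)·9/(s² + 81)} = u(t-3)·sin(9(t-3))

Final answer: u(t-3)·sin(9(t-3))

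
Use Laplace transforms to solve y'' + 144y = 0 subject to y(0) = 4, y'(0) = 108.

L{y''} + 144L{y} = 0. s²Y - 4s - 108 + 144Y = 0. Y(s² + 144) = 4s + 108. Y = (4s + 108)/(s² + 144). Inverting: y(t) = 4cos(12t) + 9sin(12t)

Final answer: y(t) = 4cos(12t) + 9sin(12t)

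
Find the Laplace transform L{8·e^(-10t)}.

L{e^(at)} = 1/(s-a), so L{e^(-10t)} = 1/(s+10). Then L{8·e^(-10t)} = 8/(s+10)

Final answer: 8/(s+10)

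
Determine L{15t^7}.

L{t^n} = n!/s^(n+1). So L{15t^7} = 15·7!/s^8 = 75600/s^8

Final answer: 75600/s^8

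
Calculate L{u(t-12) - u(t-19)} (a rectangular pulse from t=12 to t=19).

L{u(t-a)} = e^(-as)/s. L{u(t-12) - u(t-19)} = (e^(-12s) - e^(-19s))/s

Final answer: (e^(-12s) - e^(-19s))/s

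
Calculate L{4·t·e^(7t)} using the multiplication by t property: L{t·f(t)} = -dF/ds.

Using L{t^n·e^(at)} = n!/(s-a)^(n+1), L{t·e^(7t)} = 1/(s-7)^2, so L{4·t·e^(7t)} = 4·1/(s-7)^2 = 4/(s-7)^2

Final answer: 4/(s-7)^2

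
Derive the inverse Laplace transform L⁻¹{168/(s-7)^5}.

L⁻¹{n!/(s-a)^(n+1)} = t^n·e^(at) with n=4, a=7. So L⁻¹{24/(s-7)^5} = t^4·e^(7t), and L⁻¹{168/(s-7)^5} = (168/24)·t^4·e^(7t) = 7·t^4·e^(7t)

Final answer: 7·t^4·e^(7t)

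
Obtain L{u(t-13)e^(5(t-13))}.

u(t-a)f(t-a) with f(t)=e^(5t). L{e^(5t)} = 1/(s-5). By time shift: e^(-13s)/(s-5)

Final answer: e^(-13s)/(s-5)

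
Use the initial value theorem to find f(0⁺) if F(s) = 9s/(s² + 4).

f(0⁺) = lim_{s→∞} s·9s/(s² + 4) = lim_{s→∞} 9s²/(s² + 4) = 9

Final answer: 9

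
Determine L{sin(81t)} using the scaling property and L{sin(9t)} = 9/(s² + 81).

Using L{f(at)} = (1/a)F(s/a) with a=9: L{sin(81t)} = (1/9) · 9/((s/9)² + 81) = (1/9) · 9·81/(s² + 6561) = 81/(s² + 6561)

Final answer: 81/(s² + 6561)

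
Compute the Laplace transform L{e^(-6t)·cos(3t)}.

L{e^(at)·cos(ωt)} = (s-a)/((s-a)² + ω²), so L{e^(-6t)·cos(3t)} = (s+6)/((s+6)² + 9)

Final answer: (s+6)/((s+6)² + 9)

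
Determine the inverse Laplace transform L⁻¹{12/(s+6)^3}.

L⁻¹{n!/(s-a)^(n+1)} = t^n·e^(at) with n=2, a=-6. So L⁻¹{2/(s+6)^3} = t^2·e^(-6t), and L⁻¹{12/(s+6)^3} = (12/2)·t^2·e^(-6t) = 6·t^2·e^(-6t)

Final answer: 6·t^2·e^(-6t)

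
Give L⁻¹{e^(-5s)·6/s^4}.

L⁻¹{6/s^4} = t^3. By the time shift theorem, L⁻¹{e^(-as)F(s)} = u(t-a)f(t-a) with a=5, so L⁻¹{e^(-5s)·6/s^4} = u(t-5)·(t-5)^3

Final answer: u(t-5)·(t-5)^3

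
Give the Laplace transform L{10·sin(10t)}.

L{sin(ωt)} = ω/(s² + ω²), so L{sin(10t)} = 10/(s² + 100). Then L{10·sin(10t)} = 10·10/(s² + 100) = 100/(s² + 100)

Final answer: 100/(s² + 100)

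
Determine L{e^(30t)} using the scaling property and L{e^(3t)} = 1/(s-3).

Using L{f(at)} = (1/a)F(s/a) with a=10 and f(t) = e^(3t): L{e^(30t)} = (1/10) · 1/((s/10)-3) = (1/10) · 10/(s-30) = 1/(s-30)

Final answer: 1/(s-30)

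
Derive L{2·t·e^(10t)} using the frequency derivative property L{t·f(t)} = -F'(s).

L{e^(10t)} = 1/(s-10). By frequency derivative: L{t·e^(10t)} = -d/ds[1/(s-10)] = -(-1)/(s-10)² = 1/(s-10)². Then L{2·t·e^(10t)} = 2·1/(s-10)² = 2/(s-10)²

Final answer: 2/(s-10)²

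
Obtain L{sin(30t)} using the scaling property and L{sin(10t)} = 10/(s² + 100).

Using L{f(at)} = (1/a)F(s/a) with a=3: L{sin(30t)} = (1/3) · 10/((s/3)² + 100) = (1/3) · 10·9/(s² + 900) = 30/(s² + 900)

Final answer: 30/(s² + 900)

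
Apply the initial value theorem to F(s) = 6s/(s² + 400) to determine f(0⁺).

f(0⁺) = lim_{s→∞} s·6s/(s² + 400) = lim_{s→∞} 6s²/(s² + 400) = 6

Final answer: 6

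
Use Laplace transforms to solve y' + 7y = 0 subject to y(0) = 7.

L{y'} + 7L{y} = 0. sY - 7 + 7Y = 0. Y(s+7) = 7. Y = 7/(s+7)

Final answer: y(t) = 7e^(-7t)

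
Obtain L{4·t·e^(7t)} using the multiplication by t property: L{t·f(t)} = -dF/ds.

Using L{t^n·e^(at)} = n!/(s-a)^(n+1), L{t·e^(7t)} = 1/(s-7)^2, so L{4·t·e^(7t)} = 4·1/(s-7)^2 = 4/(s-7)^2

Final answer: 4/(s-7)^2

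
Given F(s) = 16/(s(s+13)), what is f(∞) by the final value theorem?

f(∞) = lim_{s→0} s·16/(s(s+13)) = lim_{s→0} 16/(s+13) = 16/13 = 16/13

Final answer: 16/13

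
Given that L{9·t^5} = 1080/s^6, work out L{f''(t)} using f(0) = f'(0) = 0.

L{f''(t)} = s²F(s) - sf(0) - f'(0) = s²·1080/s^6 - 0 - 0 = 1080/s^4

Final answer: 1080/s^4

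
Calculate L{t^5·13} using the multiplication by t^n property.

L{13} = 13/s. d^1/ds^1[1/s] = -1/s². d^2/ds^2[1/s] = 2/s^3. d^3/ds^3[1/s] = -6/s^4. d^4/ds^4[1/s] = 24/s^5. d^5/ds^5[1/s] = -120/s^6. So L{t^5} = (-1)^{5}·-120/s^6 = 120/s^6. Then L{t^5·13} = 13·120/s^6 = 1560/s^6

Final answer: 1560/s^6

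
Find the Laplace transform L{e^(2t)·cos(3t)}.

L{e^(at)·cos(ωt)} = (s-a)/((s-a)² + ω²), so L{e^(2t)·cos(3t)} = (s-2)/((s-2)² + 9)

Final answer: (s-2)/((s-2)² + 9)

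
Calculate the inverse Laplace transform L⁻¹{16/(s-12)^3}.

L⁻¹{n!/(s-a)^(n+1)} = t^n·e^(at) with n=2, a=12. So L⁻¹{2/(s-12)^3} = t^2·e^(12t), and L⁻¹{16/(s-12)^3} = (16/2)·t^2·e^(12t) = 8·t^2·e^(12t)

Final answer: 8·t^2·e^(12t)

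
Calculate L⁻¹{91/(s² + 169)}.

This is the form c·a/(s² + a²) with a = 13, c = 7. L⁻¹ = 7·sin(13t)

Final answer: 7·sin(13t)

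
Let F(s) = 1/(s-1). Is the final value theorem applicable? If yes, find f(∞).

sF(s) = s/(s-1) has a pole at s = 1 in the right half-plane. Theorem does NOT apply (unstable system; f(t) = e^t grows without bound).

Final answer: Not applicable (unstable)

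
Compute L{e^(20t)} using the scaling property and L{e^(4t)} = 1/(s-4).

Using L{f(at)} = (1/a)F(s/a) with a=5 and f(t) = e^(4t): L{e^(20t)} = (1/5) · 1/((s/5)-4) = (1/5) · 5/(s-20) = 1/(s-20)

Final answer: 1/(s-20)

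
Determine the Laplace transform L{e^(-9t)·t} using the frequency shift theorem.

L{e^(at)·t^n} = n!/(s-a)^(n+1), so L{e^(-9t)·t} = 1/(s+9)^2

Final answer: 1/(s+9)^2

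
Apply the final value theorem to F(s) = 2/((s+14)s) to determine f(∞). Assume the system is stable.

f(∞) = lim_{s→0} sF(s) = lim_{s→0} 2/(s+14) = 1/7

Final answer: 1/7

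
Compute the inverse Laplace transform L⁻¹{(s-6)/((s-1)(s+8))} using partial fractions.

Using partial fractions, f(t) = (-5e^t + 14e^(-8t))/9

Final answer: (-5e^t + 14e^(-8t))/9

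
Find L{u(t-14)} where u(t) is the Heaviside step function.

L{u(t-a)} = e^(-as)/s. Here a=14, so L{u(t-14)} = e^(-14s)/s

Final answer: e^(-14s)/s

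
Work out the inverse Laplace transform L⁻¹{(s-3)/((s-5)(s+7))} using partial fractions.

Using partial fractions, f(t) = (2e^(5t) + 10e^(-7t))/12

Final answer: (2e^(5t) + 10e^(-7t))/12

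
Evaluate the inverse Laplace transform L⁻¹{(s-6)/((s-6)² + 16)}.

Using frequency shift, L⁻¹{(s-6)/((s-6)² + 16)} = e^(6t)·cos(4t)

Final answer: e^(6t)·cos(4t)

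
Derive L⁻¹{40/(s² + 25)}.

This is the form c·a/(s² + a²) with a = 5, c = 8. L⁻¹ = 8·sin(5t)

Final answer: 8·sin(5t)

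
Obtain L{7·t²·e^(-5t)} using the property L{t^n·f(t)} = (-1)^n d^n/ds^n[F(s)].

L{e^(-5t)} = 1/(s+5). d/ds[1/(s+5)] = -1/(s+5)². d²/ds²[1/(s+5)] = 2/(s+5)³. So L{t²·e^(-5t)} = (-1)² · 2/(s+5)³ = 2/(s+5)³. Then L{7·t²·e^(-5t)} = 7·2/(s+5)³ = 14/(s+5)³

Final answer: 14/(s+5)³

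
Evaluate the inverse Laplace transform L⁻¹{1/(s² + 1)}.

L⁻¹{1/(s² + 1)} = sin(t)

Final answer: sin(t)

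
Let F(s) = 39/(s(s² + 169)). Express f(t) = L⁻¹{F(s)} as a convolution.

39/(s(s² + 169)) = (1/s)·(39/(s² + 169)) = L{1}·L{3·sin(13t)}. So f(t) = 1*(3·sin(13t)) = ∫₀ᵗ 3·sin(13τ) dτ

Final answer: ∫₀ᵗ 3·sin(13τ) dτ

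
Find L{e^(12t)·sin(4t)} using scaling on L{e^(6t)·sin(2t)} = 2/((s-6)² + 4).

Scaling with a=2: L{e^(12t)·sin(4t)} = (1/2) · 2/((s/2-6)² + 4). Simplifying: 4/((s-12)² + 16)

Final answer: 4/((s-12)² + 16)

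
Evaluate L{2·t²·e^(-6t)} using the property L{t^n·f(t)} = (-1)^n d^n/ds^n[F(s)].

L{e^(-6t)} = 1/(s+6). d/ds[1/(s+6)] = -1/(s+6)². d²/ds²[1/(s+6)] = 2/(s+6)³. So L{t²·e^(-6t)} = (-1)² · 2/(s+6)³ = 2/(s+6)³. Then L{2·t²·e^(-6t)} = 2·2/(s+6)³ = 4/(s+6)³

Final answer: 4/(s+6)³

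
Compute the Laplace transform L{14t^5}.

L{14t^5} = 14 · L{t^5} = 14 · 120/s^6 = 1680/s^6

Final answer: 1680/s^6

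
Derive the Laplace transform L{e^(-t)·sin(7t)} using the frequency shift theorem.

Frequency shift: L{e^(at)f(t)} = F(s-a). L{e^(-t)·sin(7t)} = 7/((s+1)² + 49)

Final answer: 7/((s+1)² + 49)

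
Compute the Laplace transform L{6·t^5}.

L{t^n} = n!/s^(n+1), so L{t^5} = 120/s^6. Then L{6·t^5} = 6·120/s^6 = 720/s^6

Final answer: 720/s^6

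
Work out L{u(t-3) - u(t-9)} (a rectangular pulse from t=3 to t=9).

L{u(t-a)} = e^(-as)/s. L{u(t-3) - u(t-9)} = (e^(-3s) - e^(-9s))/s

Final answer: (e^(-3s) - e^(-9s))/s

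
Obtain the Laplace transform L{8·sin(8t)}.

L{sin(ωt)} = ω/(s² + ω²), so L{sin(8t)} = 8/(s² + 64). Then L{8·sin(8t)} = 8·8/(s² + 64) = 64/(s² + 64)

Final answer: 64/(s² + 64)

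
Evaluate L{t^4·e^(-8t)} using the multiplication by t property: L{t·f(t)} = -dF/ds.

Using L{t^n·e^(at)} = n!/(s-a)^(n+1), L{t^4·e^(-8t)} = 24/(s+8)^5

Final answer: 24/(s+8)^5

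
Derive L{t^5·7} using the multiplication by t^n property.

L{7} = 7/s. d^1/ds^1[1/s] = -1/s². d^2/ds^2[1/s] = 2/s^3. d^3/ds^3[1/s] = -6/s^4. d^4/ds^4[1/s] = 24/s^5. d^5/ds^5[1/s] = -120/s^6. So L{t^5} = (-1)^{5}·-120/s^6 = 120/s^6. Then L{t^5·7} = 7·120/s^6 = 840/s^6

Final answer: 840/s^6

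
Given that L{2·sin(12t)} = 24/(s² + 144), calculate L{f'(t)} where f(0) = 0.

L{f'(t)} = s·F(s) - f(0) = s·24/(s² + 144) - 0 = 24s/(s² + 144)

Final answer: 24s/(s² + 144)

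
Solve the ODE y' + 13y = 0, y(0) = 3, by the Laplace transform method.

L{y'} + 13L{y} = 0. sY - 3 + 13Y = 0. Y(s+13) = 3. Y = 3/(s+13)

Final answer: y(t) = 3e^(-13t)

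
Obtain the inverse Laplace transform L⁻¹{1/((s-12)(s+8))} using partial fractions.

Decompose: A/(s-12) + B/(s+8). A = 1/20, B = -1/20. f(t) = (e^(12t) - e^(-8t))/20

Final answer: (e^(12t) - e^(-8t))/20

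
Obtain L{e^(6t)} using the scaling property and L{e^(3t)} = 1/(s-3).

Using L{f(at)} = (1/a)F(s/a) with a=2 and f(t) = e^(3t): L{e^(6t)} = (1/2) · 1/((s/2)-3) = (1/2) · 2/(s-6) = 1/(s-6)

Final answer: 1/(s-6)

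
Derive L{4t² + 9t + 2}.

L{4t² + 9t + 2} = 4·2/s³ + 9/s² + 2/s = 8/s³ + 9/s² + 2/s

Final answer: 8/s³ + 9/s² + 2/s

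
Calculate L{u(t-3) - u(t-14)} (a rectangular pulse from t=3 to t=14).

L{u(t-a)} = e^(-as)/s. L{u(t-3) - u(t-14)} = (e^(-3s) - e^(-14s))/s

Final answer: (e^(-3s) - e^(-14s))/s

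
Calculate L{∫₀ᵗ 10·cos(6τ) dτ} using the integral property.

L{∫₀ᵗ f(τ)dτ} = F(s)/s with F(s) = 10s/(s² + 36), so the result is (10s/(s² + 36))/s = 10/(s² + 36)

Final answer: 10/(s² + 36)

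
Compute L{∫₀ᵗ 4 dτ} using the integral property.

L{∫₀ᵗ f(τ)dτ} = F(s)/s with f(t) = 4. F(s) = 4/s, so L{∫₀ᵗ 4 dτ} = (4/s)/s = 4/s². (Check: ∫₀ᵗ 4 dτ = 4t.)

Final answer: 4/s²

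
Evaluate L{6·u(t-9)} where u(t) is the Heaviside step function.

L{u(t-a)} = e^(-as)/s. Here a=9, so L{u(t-9)} = e^(-9s)/s, and L{6·u(t-9)} = 6·e^(-9s)/s

Final answer: 6·e^(-9s)/s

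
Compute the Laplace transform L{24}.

L{24} = 24 · L{1} = 24/s

Final answer: 24/s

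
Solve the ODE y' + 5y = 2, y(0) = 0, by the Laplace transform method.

sY + 5Y = 2/s. Y = 2/(s(s+5)). Partial fractions: Y = 2/5/s - 2/5/(s+5)

Final answer: y(t) = 2/5(1 - e^(-5t))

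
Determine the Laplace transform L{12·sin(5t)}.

L{sin(ωt)} = ω/(s² + ω²), so L{sin(5t)} = 5/(s² + 25). Then L{12·sin(5t)} = 12·5/(s² + 25) = 60/(s² + 25)

Final answer: 60/(s² + 25)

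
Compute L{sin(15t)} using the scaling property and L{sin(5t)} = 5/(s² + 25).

Using L{f(at)} = (1/a)F(s/a) with a=3: L{sin(15t)} = (1/3) · 5/((s/3)² + 25) = (1/3) · 5·9/(s² + 225) = 15/(s² + 225)

Final answer: 15/(s² + 225)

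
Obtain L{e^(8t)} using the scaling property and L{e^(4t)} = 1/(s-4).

Using L{f(at)} = (1/a)F(s/a) with a=2 and f(t) = e^(4t): L{e^(8t)} = (1/2) · 1/((s/2)-4) = (1/2) · 2/(s-8) = 1/(s-8)

Final answer: 1/(s-8)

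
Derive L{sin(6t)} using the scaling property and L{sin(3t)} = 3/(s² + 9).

Using L{f(at)} = (1/a)F(s/a) with a=2: L{sin(6t)} = (1/2) · 3/((s/2)² + 9) = (1/2) · 3·4/(s² + 36) = 6/(s² + 36)

Final answer: 6/(s² + 36)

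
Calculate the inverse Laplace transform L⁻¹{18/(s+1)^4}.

L⁻¹{n!/(s-a)^(n+1)} = t^n·e^(at) with n=3, a=-1. So L⁻¹{6/(s+1)^4} = t^3·e^(-t), and L⁻¹{18/(s+1)^4} = (18/6)·t^3·e^(-t) = 3·t^3·e^(-t)

Final answer: 3·t^3·e^(-t)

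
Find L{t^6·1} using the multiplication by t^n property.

L{1} = 1/s. d^1/ds^1[1/s] = -1/s². d^2/ds^2[1/s] = 2/s^3. d^3/ds^3[1/s] = -6/s^4. d^4/ds^4[1/s] = 24/s^5. d^5/ds^5[1/s] = -120/s^6. d^6/ds^6[1/s] = 720/s^7. So L{t^6} = (-1)^{6}·720/s^7 = 720/s^7

Final answer: 720/s^7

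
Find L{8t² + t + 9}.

L{8t² + t + 9} = 8·2/s³ + 1/s² + 9/s = 16/s³ + 1/s² + 9/s

Final answer: 16/s³ + 1/s² + 9/s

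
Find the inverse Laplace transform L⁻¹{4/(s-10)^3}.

L⁻¹{n!/(s-a)^(n+1)} = t^n·e^(at) with n=2, a=10. So L⁻¹{2/(s-10)^3} = t^2·e^(10t), and L⁻¹{4/(s-10)^3} = (4/2)·t^2·e^(10t) = 2·t^2·e^(10t)

Final answer: 2·t^2·e^(10t)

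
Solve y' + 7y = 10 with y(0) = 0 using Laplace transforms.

sY + 7Y = 10/s. Y = 10/(s(s+7)). Partial fractions: Y = 10/7/s - 10/7/(s+7)

Final answer: y(t) = 10/7(1 - e^(-7t))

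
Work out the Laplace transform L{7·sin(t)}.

L{sin(ωt)} = ω/(s² + ω²), so L{sin(t)} = 1/(s² + 1). Then L{7·sin(t)} = 7·1/(s² + 1) = 7/(s² + 1)

Final answer: 7/(s² + 1)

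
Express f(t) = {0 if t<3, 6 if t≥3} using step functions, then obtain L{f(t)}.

f(t) = 6·u(t-3). L{u(t-3)} = e^(-3s)/s, so L{f(t)} = 6·e^(-3s)/s

Final answer: 6·e^(-3s)/s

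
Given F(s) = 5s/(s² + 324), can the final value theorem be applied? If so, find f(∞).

The final value theorem requires all poles of sF(s) in the left half-plane. sF(s) = 5s²/(s² + 324) has poles at s = ±18i (imaginary axis). Theorem does NOT apply (oscillatory system).

Final answer: Not applicable (oscillatory)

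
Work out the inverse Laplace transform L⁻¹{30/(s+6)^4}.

L⁻¹{n!/(s-a)^(n+1)} = t^n·e^(at) with n=3, a=-6. So L⁻¹{6/(s+6)^4} = t^3·e^(-6t), and L⁻¹{30/(s+6)^4} = (30/6)·t^3·e^(-6t) = 5·t^3·e^(-6t)

Final answer: 5·t^3·e^(-6t)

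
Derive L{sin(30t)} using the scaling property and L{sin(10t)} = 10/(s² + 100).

Using L{f(at)} = (1/a)F(s/a) with a=3: L{sin(30t)} = (1/3) · 10/((s/3)² + 100) = (1/3) · 10·9/(s² + 900) = 30/(s² + 900)

Final answer: 30/(s² + 900)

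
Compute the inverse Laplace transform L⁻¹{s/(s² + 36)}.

L⁻¹{s/(s² + 36)} = cos(6t)

Final answer: cos(6t)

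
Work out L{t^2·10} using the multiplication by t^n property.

L{10} = 10/s. d^1/ds^1[1/s] = -1/s². d^2/ds^2[1/s] = 2/s^3. So L{t^2} = (-1)^{2}·2/s^3 = 2/s^3. Then L{t^2·10} = 10·2/s^3 = 20/s^3

Final answer: 20/s^3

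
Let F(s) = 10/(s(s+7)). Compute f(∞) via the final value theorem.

f(∞) = lim_{s→0} s·10/(s(s+7)) = lim_{s→0} 10/(s+7) = 10/7 = 10/7

Final answer: 10/7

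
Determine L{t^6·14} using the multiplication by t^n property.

L{14} = 14/s. d^1/ds^1[1/s] = -1/s². d^2/ds^2[1/s] = 2/s^3. d^3/ds^3[1/s] = -6/s^4. d^4/ds^4[1/s] = 24/s^5. d^5/ds^5[1/s] = -120/s^6. d^6/ds^6[1/s] = 720/s^7. So L{t^6} = (-1)^{6}·720/s^7 = 720/s^7. Then L{t^6·14} = 14·720/s^7 = 10080/s^7

Final answer: 10080/s^7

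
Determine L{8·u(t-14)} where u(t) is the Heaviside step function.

L{u(t-a)} = e^(-as)/s. Here a=14, so L{u(t-14)} = e^(-14s)/s, and L{8·u(t-14)} = 8·e^(-14s)/s

Final answer: 8·e^(-14s)/s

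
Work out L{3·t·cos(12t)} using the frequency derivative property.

L{cos(12t)} = s/(s² + 144). Derivative: d/ds[s/(s² + 144)] = [(s² + 144) - s·2s]/(s² + 144)² = (144 - s²)/(s² + 144)². So L{t·cos(12t)} = -F'(s) = (s² - 144)/(s² + 144)². Then L{3·t·cos(12t)} = 3·(s² - 144)/(s² + 144)²

Final answer: 3·(s² - 144)/(s² + 144)²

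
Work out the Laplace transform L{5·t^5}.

L{t^n} = n!/s^(n+1), so L{t^5} = 120/s^6. Then L{5·t^5} = 5·120/s^6 = 600/s^6

Final answer: 600/s^6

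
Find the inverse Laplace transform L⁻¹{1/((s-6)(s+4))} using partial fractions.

Decompose: A/(s-6) + B/(s+4). A = 1/10, B = -1/10. f(t) = (e^(6t) - e^(-4t))/10

Final answer: (e^(6t) - e^(-4t))/10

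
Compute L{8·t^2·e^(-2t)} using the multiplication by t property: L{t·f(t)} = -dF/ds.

Using L{t^n·e^(at)} = n!/(s-a)^(n+1), L{t^2·e^(-2t)} = 2/(s+2)^3, so L{8·t^2·e^(-2t)} = 8·2/(s+2)^3 = 16/(s+2)^3

Final answer: 16/(s+2)^3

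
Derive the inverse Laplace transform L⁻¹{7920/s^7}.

L⁻¹{n!/s^(n+1)} = t^n with n=6. So L⁻¹{720/s^7} = t^6, and L⁻¹{7920/s^7} = (7920/720)·t^6 = 11·t^6

Final answer: 11·t^6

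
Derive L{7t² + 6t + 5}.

L{7t² + 6t + 5} = 7·2/s³ + 6/s² + 5/s = 14/s³ + 6/s² + 5/s

Final answer: 14/s³ + 6/s² + 5/s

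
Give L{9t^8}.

L{t^n} = n!/s^(n+1). So L{9t^8} = 9·8!/s^9 = 362880/s^9

Final answer: 362880/s^9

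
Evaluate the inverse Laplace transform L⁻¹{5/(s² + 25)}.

L⁻¹{5/(s² + 25)} = sin(5t)

Final answer: sin(5t)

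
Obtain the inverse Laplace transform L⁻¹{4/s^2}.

L⁻¹{n!/s^(n+1)} = t^n with n=1. So L⁻¹{1/s^2} = t, and L⁻¹{4/s^2} = (4/1)·t = 4·t

Final answer: 4·t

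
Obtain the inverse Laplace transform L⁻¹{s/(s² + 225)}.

L⁻¹{s/(s² + 225)} = cos(15t)

Final answer: cos(15t)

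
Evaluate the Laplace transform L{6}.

L{6} = 6 · L{1} = 6/s

Final answer: 6/s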